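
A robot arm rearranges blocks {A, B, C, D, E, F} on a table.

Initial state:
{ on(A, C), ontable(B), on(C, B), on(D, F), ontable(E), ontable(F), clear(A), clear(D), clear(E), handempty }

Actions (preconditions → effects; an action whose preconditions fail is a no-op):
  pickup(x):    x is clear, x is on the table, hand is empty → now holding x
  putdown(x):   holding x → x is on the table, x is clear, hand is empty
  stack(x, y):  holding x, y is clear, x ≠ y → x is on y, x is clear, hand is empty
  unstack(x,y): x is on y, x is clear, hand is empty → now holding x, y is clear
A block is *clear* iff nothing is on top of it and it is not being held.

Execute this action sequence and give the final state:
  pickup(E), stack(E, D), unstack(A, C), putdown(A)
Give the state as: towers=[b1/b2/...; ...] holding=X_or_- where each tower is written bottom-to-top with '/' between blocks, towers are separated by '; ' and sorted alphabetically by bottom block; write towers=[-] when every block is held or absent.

step 1 (pickup(E)): towers=[B/C/A; F/D] holding=E
step 2 (stack(E, D)): towers=[B/C/A; F/D/E] holding=-
step 3 (unstack(A, C)): towers=[B/C; F/D/E] holding=A
step 4 (putdown(A)): towers=[A; B/C; F/D/E] holding=-

towers=[A; B/C; F/D/E] holding=-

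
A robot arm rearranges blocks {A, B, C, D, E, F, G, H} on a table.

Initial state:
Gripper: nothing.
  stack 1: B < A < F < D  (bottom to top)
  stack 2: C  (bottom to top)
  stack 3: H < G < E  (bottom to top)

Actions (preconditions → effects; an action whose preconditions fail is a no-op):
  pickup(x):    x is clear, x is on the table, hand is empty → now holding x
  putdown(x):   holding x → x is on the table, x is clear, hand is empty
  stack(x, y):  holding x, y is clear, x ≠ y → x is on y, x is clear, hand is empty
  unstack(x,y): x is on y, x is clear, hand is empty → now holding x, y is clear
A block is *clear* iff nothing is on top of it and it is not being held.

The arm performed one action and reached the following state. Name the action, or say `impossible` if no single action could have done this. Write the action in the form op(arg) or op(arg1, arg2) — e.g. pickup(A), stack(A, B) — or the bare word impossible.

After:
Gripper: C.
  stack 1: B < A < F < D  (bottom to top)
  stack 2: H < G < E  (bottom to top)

pickup(C)

target: towers=[B/A/F/D; H/G/E] holding=C
     unstack(E, G) → towers=[B/A/F/D; C; H/G] holding=E
     unstack(D, F) → towers=[B/A/F; C; H/G/E] holding=D
         pickup(C) → towers=[B/A/F/D; H/G/E] holding=C  ← match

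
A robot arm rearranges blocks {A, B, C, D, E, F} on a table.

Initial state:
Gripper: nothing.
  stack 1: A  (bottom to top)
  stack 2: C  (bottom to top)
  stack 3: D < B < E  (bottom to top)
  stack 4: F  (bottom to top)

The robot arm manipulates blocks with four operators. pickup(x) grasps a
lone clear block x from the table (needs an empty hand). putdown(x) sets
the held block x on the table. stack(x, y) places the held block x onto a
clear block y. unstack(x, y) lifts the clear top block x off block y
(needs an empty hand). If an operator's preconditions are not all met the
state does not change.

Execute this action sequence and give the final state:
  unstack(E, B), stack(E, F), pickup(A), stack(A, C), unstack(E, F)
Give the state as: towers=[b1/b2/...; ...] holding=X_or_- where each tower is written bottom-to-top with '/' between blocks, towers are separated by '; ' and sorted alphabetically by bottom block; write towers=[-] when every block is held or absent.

step 1 (unstack(E, B)): towers=[A; C; D/B; F] holding=E
step 2 (stack(E, F)): towers=[A; C; D/B; F/E] holding=-
step 3 (pickup(A)): towers=[C; D/B; F/E] holding=A
step 4 (stack(A, C)): towers=[C/A; D/B; F/E] holding=-
step 5 (unstack(E, F)): towers=[C/A; D/B; F] holding=E

towers=[C/A; D/B; F] holding=E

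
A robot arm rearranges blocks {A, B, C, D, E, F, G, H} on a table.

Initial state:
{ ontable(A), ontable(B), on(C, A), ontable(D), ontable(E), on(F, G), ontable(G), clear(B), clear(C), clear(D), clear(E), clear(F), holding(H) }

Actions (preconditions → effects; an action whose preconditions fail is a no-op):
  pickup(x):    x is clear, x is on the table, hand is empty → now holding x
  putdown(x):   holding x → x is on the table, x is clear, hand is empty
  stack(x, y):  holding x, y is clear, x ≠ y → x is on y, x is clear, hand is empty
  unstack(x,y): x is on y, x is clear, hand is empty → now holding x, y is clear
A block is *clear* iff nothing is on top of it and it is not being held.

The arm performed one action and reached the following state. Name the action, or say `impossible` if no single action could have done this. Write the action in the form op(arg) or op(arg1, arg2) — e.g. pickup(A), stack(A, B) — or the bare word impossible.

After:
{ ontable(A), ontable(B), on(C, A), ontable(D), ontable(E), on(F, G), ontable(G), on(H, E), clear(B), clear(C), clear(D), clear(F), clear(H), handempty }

target: towers=[A/C; B; D; E/H; G/F] holding=-
        putdown(H) → towers=[A/C; B; D; E; G/F; H] holding=-
       stack(H, E) → towers=[A/C; B; D; E/H; G/F] holding=-  ← match
       stack(H, B) → towers=[A/C; B/H; D; E; G/F] holding=-
       stack(H, F) → towers=[A/C; B; D; E; G/F/H] holding=-
       stack(H, D) → towers=[A/C; B; D/H; E; G/F] holding=-
       stack(H, C) → towers=[A/C/H; B; D; E; G/F] holding=-

stack(H, E)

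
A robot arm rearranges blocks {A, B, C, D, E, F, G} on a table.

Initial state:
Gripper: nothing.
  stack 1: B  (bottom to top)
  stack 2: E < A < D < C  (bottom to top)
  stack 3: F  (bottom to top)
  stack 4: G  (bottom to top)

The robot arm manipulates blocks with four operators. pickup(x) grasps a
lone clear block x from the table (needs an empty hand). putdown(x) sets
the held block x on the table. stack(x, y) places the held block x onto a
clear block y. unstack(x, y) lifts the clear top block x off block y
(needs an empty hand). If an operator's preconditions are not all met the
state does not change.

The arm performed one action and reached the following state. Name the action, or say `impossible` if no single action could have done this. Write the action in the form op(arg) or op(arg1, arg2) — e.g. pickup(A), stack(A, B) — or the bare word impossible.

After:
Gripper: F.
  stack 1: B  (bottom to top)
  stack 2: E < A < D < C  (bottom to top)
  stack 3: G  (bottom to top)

pickup(F)

target: towers=[B; E/A/D/C; G] holding=F
         pickup(B) → towers=[E/A/D/C; F; G] holding=B
         pickup(F) → towers=[B; E/A/D/C; G] holding=F  ← match
         pickup(G) → towers=[B; E/A/D/C; F] holding=G
     unstack(C, D) → towers=[B; E/A/D; F; G] holding=C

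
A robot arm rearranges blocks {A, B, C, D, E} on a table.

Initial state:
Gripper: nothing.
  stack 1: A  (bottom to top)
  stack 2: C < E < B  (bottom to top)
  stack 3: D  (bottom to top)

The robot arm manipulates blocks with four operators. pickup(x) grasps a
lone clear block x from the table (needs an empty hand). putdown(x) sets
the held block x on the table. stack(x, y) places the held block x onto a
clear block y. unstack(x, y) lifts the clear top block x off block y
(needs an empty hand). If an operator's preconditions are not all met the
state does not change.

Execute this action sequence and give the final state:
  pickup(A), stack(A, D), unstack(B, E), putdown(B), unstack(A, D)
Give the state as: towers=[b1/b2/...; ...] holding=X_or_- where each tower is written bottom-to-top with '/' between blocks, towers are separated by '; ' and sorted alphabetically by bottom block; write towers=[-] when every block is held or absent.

towers=[B; C/E; D] holding=A

step 1 (pickup(A)): towers=[C/E/B; D] holding=A
step 2 (stack(A, D)): towers=[C/E/B; D/A] holding=-
step 3 (unstack(B, E)): towers=[C/E; D/A] holding=B
step 4 (putdown(B)): towers=[B; C/E; D/A] holding=-
step 5 (unstack(A, D)): towers=[B; C/E; D] holding=A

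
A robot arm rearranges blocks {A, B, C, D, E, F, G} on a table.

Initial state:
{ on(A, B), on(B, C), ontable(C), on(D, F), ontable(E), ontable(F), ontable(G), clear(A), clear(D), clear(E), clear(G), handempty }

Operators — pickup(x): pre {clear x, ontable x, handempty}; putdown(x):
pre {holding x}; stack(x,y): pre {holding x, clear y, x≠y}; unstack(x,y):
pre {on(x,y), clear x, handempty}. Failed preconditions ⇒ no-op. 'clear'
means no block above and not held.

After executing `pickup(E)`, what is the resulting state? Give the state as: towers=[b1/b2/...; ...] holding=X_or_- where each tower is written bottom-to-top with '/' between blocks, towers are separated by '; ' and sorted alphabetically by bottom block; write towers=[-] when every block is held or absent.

before: towers=[C/B/A; E; F/D; G] holding=-
pre[pickup(E)]: clear(E) yes, ontable(E) yes, handempty yes
all met → apply pickup(E)
after:  towers=[C/B/A; F/D; G] holding=E

towers=[C/B/A; F/D; G] holding=E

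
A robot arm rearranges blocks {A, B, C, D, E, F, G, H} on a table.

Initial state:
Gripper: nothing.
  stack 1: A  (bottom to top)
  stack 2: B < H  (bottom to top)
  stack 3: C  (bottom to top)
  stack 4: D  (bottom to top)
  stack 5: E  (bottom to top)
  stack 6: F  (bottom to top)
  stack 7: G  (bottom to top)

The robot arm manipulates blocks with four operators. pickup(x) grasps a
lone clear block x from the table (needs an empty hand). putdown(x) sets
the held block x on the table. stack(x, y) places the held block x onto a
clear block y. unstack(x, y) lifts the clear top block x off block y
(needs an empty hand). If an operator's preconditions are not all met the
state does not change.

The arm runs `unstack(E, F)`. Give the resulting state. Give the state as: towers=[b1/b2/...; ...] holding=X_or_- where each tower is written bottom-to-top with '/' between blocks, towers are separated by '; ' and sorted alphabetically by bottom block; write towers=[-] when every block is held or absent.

before: towers=[A; B/H; C; D; E; F; G] holding=-
pre[unstack(E, F)]: on(E,F) fail, clear(E) ok, handempty ok
on(E,F) unmet → unstack(E, F) is a no-op
after:  towers=[A; B/H; C; D; E; F; G] holding=-

towers=[A; B/H; C; D; E; F; G] holding=-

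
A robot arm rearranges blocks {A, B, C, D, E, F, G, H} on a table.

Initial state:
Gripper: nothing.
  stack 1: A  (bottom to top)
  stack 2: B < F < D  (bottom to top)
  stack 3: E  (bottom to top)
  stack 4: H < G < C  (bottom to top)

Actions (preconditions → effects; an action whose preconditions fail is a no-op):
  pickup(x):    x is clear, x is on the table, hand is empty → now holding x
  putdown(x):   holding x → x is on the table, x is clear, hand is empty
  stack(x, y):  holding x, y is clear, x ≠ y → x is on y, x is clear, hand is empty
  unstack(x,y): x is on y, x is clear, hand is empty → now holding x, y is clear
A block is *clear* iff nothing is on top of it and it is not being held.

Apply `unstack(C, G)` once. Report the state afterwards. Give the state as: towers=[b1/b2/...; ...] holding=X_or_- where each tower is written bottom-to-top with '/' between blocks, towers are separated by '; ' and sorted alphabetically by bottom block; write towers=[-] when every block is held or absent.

towers=[A; B/F/D; E; H/G] holding=C

before: towers=[A; B/F/D; E; H/G/C] holding=-
pre[unstack(C, G)]: on(C,G) ok, clear(C) ok, handempty ok
all met → apply unstack(C, G)
after:  towers=[A; B/F/D; E; H/G] holding=C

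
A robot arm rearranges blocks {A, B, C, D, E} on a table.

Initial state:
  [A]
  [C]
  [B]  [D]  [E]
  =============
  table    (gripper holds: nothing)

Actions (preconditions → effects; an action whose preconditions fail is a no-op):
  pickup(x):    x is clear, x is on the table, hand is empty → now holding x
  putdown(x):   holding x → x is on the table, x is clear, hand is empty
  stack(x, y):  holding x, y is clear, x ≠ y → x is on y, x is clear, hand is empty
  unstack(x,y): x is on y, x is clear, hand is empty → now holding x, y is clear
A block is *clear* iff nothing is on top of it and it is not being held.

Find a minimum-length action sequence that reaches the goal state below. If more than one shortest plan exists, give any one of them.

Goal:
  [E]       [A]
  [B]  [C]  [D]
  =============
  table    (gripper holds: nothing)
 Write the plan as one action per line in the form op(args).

unstack(A, C)
stack(A, D)
unstack(C, B)
putdown(C)
pickup(E)
stack(E, B)

step 1 (unstack(A, C)): towers=[B/C; D; E] holding=A
step 2 (stack(A, D)): towers=[B/C; D/A; E] holding=-
step 3 (unstack(C, B)): towers=[B; D/A; E] holding=C
step 4 (putdown(C)): towers=[B; C; D/A; E] holding=-
step 5 (pickup(E)): towers=[B; C; D/A] holding=E
step 6 (stack(E, B)): towers=[B/E; C; D/A] holding=-
goal check: towers=[B/E; C; D/A] holding=- — reached (length 6, optimal by BFS)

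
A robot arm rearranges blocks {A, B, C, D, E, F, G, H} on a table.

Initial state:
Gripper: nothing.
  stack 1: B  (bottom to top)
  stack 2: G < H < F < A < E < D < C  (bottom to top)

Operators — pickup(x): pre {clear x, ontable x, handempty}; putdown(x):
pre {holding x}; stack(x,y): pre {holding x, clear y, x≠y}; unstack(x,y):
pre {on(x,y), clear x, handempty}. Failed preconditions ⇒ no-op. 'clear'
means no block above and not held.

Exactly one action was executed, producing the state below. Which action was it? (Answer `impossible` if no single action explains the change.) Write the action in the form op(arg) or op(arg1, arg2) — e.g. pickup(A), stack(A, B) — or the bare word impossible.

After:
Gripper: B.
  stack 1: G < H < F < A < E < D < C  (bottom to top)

pickup(B)

target: towers=[G/H/F/A/E/D/C] holding=B
         pickup(B) → towers=[G/H/F/A/E/D/C] holding=B  ← match
     unstack(C, D) → towers=[B; G/H/F/A/E/D] holding=C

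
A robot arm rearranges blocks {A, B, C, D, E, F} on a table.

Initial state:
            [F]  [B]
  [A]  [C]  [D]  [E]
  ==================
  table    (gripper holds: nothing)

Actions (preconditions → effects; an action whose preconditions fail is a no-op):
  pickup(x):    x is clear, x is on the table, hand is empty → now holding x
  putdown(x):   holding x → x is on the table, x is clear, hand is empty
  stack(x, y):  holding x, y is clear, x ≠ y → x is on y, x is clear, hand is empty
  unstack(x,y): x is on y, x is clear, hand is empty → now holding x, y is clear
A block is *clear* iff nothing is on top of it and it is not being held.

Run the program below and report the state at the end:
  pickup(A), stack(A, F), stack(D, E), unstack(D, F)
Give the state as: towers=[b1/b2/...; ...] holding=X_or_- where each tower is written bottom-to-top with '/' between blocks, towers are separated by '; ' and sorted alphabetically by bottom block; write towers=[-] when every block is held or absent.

step 1 (pickup(A)): towers=[C; D/F; E/B] holding=A
step 2 (stack(A, F)): towers=[C; D/F/A; E/B] holding=-
step 3 (stack(D, E)) [no-op]: towers=[C; D/F/A; E/B] holding=-
step 4 (unstack(D, F)) [no-op]: towers=[C; D/F/A; E/B] holding=-

towers=[C; D/F/A; E/B] holding=-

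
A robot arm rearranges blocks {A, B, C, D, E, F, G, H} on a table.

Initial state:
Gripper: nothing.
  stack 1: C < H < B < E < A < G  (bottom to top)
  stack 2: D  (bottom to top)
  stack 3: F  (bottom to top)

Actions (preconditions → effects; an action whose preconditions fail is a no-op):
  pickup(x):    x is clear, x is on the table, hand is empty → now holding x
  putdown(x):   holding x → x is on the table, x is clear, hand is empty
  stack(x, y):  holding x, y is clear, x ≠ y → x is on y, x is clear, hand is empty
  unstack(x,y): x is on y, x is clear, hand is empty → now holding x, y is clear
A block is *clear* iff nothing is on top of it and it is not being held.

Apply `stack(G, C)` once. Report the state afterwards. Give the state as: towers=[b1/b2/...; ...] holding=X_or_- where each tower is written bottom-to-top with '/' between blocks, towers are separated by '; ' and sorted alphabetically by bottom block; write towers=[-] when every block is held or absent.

towers=[C/H/B/E/A/G; D; F] holding=-

before: towers=[C/H/B/E/A/G; D; F] holding=-
pre[stack(G, C)]: holding(G) no, clear(C) no, G≠C yes
holding(G), clear(C) unmet → stack(G, C) is a no-op
after:  towers=[C/H/B/E/A/G; D; F] holding=-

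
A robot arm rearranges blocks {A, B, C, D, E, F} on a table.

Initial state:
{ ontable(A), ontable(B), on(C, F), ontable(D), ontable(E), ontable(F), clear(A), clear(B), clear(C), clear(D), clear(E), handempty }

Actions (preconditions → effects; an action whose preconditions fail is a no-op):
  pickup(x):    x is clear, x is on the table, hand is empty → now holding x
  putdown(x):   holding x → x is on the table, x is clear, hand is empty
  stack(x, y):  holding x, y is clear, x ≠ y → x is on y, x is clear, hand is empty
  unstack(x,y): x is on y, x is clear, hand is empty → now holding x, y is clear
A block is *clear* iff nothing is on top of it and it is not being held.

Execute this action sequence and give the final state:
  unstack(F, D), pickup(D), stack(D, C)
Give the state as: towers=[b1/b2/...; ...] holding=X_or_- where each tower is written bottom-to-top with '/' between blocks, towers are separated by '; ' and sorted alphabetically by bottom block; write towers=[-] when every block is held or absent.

step 1 (unstack(F, D)) [no-op]: towers=[A; B; D; E; F/C] holding=-
step 2 (pickup(D)): towers=[A; B; E; F/C] holding=D
step 3 (stack(D, C)): towers=[A; B; E; F/C/D] holding=-

towers=[A; B; E; F/C/D] holding=-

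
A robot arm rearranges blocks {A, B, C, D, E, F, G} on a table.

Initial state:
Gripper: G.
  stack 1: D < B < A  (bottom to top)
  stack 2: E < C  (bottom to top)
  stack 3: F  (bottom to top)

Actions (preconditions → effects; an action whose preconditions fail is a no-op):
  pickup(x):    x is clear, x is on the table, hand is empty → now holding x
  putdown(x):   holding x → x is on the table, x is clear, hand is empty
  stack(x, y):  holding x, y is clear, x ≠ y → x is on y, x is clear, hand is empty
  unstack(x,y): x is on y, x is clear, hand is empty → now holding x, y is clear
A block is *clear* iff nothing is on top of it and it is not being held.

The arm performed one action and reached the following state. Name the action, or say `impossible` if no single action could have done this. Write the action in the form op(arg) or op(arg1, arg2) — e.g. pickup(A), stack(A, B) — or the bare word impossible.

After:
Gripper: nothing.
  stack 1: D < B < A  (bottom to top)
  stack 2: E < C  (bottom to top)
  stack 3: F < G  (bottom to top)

stack(G, F)

target: towers=[D/B/A; E/C; F/G] holding=-
        putdown(G) → towers=[D/B/A; E/C; F; G] holding=-
       stack(G, F) → towers=[D/B/A; E/C; F/G] holding=-  ← match
       stack(G, A) → towers=[D/B/A/G; E/C; F] holding=-
       stack(G, C) → towers=[D/B/A; E/C/G; F] holding=-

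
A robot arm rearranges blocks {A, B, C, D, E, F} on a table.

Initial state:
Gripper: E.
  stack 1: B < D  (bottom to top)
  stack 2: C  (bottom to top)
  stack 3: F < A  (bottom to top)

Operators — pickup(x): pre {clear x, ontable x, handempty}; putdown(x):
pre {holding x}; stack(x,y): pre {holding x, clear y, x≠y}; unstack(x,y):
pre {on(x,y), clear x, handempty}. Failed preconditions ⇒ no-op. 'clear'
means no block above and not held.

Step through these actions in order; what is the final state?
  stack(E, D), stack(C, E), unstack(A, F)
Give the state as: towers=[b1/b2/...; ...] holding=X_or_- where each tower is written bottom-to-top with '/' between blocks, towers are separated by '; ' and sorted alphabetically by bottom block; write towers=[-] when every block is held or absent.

towers=[B/D/E; C; F] holding=A

step 1 (stack(E, D)): towers=[B/D/E; C; F/A] holding=-
step 2 (stack(C, E)) [no-op]: towers=[B/D/E; C; F/A] holding=-
step 3 (unstack(A, F)): towers=[B/D/E; C; F] holding=A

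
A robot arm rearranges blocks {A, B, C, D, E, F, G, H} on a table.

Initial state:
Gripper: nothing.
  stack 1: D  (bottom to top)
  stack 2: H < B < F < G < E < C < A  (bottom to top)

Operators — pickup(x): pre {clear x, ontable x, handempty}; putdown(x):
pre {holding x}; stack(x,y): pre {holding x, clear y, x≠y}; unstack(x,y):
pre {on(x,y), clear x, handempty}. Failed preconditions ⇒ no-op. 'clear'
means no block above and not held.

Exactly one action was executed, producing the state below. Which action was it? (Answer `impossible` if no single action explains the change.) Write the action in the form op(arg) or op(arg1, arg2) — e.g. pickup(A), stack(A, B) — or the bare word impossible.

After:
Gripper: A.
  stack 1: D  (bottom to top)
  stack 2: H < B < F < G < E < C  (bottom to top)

unstack(A, C)

target: towers=[D; H/B/F/G/E/C] holding=A
     unstack(A, C) → towers=[D; H/B/F/G/E/C] holding=A  ← match
         pickup(D) → towers=[H/B/F/G/E/C/A] holding=D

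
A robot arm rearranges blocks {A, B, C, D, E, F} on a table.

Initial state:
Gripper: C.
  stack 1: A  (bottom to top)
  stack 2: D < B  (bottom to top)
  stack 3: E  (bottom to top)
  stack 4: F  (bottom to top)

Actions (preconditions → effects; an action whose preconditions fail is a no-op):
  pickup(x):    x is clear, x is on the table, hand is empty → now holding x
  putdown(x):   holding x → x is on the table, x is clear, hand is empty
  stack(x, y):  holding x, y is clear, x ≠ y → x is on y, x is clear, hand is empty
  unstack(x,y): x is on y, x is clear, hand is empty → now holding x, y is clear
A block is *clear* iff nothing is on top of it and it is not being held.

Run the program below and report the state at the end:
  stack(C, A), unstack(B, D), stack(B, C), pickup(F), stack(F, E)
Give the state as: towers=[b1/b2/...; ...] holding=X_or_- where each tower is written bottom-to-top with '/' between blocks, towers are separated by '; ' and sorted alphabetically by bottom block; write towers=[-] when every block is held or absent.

towers=[A/C/B; D; E/F] holding=-

step 1 (stack(C, A)): towers=[A/C; D/B; E; F] holding=-
step 2 (unstack(B, D)): towers=[A/C; D; E; F] holding=B
step 3 (stack(B, C)): towers=[A/C/B; D; E; F] holding=-
step 4 (pickup(F)): towers=[A/C/B; D; E] holding=F
step 5 (stack(F, E)): towers=[A/C/B; D; E/F] holding=-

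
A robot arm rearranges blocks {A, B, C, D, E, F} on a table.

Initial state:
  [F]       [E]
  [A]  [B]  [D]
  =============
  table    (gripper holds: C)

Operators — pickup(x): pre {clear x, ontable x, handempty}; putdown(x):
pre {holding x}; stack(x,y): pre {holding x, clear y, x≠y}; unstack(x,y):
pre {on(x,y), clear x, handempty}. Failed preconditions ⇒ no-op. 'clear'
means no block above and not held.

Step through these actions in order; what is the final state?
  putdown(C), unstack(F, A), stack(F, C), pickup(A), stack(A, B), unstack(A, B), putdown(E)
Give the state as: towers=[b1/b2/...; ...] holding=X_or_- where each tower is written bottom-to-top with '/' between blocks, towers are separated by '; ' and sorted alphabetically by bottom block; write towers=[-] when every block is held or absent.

step 1 (putdown(C)): towers=[A/F; B; C; D/E] holding=-
step 2 (unstack(F, A)): towers=[A; B; C; D/E] holding=F
step 3 (stack(F, C)): towers=[A; B; C/F; D/E] holding=-
step 4 (pickup(A)): towers=[B; C/F; D/E] holding=A
step 5 (stack(A, B)): towers=[B/A; C/F; D/E] holding=-
step 6 (unstack(A, B)): towers=[B; C/F; D/E] holding=A
step 7 (putdown(E)) [no-op]: towers=[B; C/F; D/E] holding=A

towers=[B; C/F; D/E] holding=A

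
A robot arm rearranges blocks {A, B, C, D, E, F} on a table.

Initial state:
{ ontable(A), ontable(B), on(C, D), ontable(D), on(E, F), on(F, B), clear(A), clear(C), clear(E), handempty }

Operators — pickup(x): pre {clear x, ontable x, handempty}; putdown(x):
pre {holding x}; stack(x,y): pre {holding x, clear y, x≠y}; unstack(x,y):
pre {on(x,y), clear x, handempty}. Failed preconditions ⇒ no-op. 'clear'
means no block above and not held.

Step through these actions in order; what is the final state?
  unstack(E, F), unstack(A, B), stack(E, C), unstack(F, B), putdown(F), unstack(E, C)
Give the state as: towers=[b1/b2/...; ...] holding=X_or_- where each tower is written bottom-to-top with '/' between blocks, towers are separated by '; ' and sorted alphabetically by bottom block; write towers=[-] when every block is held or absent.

step 1 (unstack(E, F)): towers=[A; B/F; D/C] holding=E
step 2 (unstack(A, B)) [no-op]: towers=[A; B/F; D/C] holding=E
step 3 (stack(E, C)): towers=[A; B/F; D/C/E] holding=-
step 4 (unstack(F, B)): towers=[A; B; D/C/E] holding=F
step 5 (putdown(F)): towers=[A; B; D/C/E; F] holding=-
step 6 (unstack(E, C)): towers=[A; B; D/C; F] holding=E

towers=[A; B; D/C; F] holding=E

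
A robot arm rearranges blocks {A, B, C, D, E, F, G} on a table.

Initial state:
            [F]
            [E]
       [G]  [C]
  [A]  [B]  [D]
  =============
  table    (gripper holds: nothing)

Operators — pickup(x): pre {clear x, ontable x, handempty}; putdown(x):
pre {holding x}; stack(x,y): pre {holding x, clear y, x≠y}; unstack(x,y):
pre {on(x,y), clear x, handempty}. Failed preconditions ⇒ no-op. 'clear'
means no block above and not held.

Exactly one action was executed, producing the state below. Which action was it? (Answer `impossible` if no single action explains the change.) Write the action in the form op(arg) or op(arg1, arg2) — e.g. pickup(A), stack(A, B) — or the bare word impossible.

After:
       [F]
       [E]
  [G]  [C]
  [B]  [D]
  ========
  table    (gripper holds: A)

pickup(A)

target: towers=[B/G; D/C/E/F] holding=A
     unstack(F, E) → towers=[A; B/G; D/C/E] holding=F
     unstack(G, B) → towers=[A; B; D/C/E/F] holding=G
         pickup(A) → towers=[B/G; D/C/E/F] holding=A  ← match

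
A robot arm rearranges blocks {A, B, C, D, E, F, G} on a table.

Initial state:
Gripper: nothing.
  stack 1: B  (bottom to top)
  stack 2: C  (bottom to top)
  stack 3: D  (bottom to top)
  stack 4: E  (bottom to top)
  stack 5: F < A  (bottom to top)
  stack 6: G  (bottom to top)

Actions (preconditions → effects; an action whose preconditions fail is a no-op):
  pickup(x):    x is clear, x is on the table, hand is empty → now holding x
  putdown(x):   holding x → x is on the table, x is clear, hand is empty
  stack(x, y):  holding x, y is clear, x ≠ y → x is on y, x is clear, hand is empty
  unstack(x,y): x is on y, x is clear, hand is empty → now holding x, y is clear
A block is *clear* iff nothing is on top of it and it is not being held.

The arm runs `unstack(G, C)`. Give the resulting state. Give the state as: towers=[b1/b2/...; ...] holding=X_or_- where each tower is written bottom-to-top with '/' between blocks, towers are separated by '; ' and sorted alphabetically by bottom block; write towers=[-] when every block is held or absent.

before: towers=[B; C; D; E; F/A; G] holding=-
pre[unstack(G, C)]: on(G,C) ✗, clear(G) ✓, handempty ✓
on(G,C) unmet → unstack(G, C) is a no-op
after:  towers=[B; C; D; E; F/A; G] holding=-

towers=[B; C; D; E; F/A; G] holding=-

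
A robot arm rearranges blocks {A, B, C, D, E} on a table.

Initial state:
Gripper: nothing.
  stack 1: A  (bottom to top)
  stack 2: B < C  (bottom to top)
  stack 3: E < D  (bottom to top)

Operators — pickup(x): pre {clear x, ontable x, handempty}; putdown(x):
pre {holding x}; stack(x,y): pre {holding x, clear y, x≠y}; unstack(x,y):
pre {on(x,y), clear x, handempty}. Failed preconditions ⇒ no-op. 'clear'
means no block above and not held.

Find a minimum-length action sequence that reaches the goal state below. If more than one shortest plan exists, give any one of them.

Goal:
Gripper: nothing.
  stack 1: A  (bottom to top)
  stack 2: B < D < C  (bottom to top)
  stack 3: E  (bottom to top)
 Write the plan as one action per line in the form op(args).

unstack(C, B)
putdown(C)
unstack(D, E)
stack(D, B)
pickup(C)
stack(C, D)

step 1 (unstack(C, B)): towers=[A; B; E/D] holding=C
step 2 (putdown(C)): towers=[A; B; C; E/D] holding=-
step 3 (unstack(D, E)): towers=[A; B; C; E] holding=D
step 4 (stack(D, B)): towers=[A; B/D; C; E] holding=-
step 5 (pickup(C)): towers=[A; B/D; E] holding=C
step 6 (stack(C, D)): towers=[A; B/D/C; E] holding=-
goal check: towers=[A; B/D/C; E] holding=- — reached (length 6, optimal by BFS)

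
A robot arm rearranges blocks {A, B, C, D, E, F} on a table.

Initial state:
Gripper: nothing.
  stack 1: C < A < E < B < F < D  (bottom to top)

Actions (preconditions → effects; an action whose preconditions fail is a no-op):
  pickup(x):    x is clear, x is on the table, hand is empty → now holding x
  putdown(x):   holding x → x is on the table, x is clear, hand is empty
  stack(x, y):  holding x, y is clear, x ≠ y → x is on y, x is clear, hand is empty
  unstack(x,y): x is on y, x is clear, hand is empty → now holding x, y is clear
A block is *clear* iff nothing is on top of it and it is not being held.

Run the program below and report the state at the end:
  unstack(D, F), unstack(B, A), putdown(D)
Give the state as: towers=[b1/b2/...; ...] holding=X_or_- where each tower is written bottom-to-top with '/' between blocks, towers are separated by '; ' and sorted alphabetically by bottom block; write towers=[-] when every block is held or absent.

step 1 (unstack(D, F)): towers=[C/A/E/B/F] holding=D
step 2 (unstack(B, A)) [no-op]: towers=[C/A/E/B/F] holding=D
step 3 (putdown(D)): towers=[C/A/E/B/F; D] holding=-

towers=[C/A/E/B/F; D] holding=-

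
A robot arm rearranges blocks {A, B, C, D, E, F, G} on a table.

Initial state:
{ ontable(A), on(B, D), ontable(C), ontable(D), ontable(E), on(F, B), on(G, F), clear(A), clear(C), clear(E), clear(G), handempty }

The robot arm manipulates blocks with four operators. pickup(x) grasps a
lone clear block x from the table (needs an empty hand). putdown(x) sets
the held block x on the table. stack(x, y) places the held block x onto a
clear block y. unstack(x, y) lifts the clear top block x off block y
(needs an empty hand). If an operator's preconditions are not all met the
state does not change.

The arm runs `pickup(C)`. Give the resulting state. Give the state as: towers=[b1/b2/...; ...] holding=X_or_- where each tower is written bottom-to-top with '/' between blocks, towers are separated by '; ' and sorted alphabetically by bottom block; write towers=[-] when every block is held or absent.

towers=[A; D/B/F/G; E] holding=C

before: towers=[A; C; D/B/F/G; E] holding=-
pre[pickup(C)]: clear(C) ✓, ontable(C) ✓, handempty ✓
all met → apply pickup(C)
after:  towers=[A; D/B/F/G; E] holding=C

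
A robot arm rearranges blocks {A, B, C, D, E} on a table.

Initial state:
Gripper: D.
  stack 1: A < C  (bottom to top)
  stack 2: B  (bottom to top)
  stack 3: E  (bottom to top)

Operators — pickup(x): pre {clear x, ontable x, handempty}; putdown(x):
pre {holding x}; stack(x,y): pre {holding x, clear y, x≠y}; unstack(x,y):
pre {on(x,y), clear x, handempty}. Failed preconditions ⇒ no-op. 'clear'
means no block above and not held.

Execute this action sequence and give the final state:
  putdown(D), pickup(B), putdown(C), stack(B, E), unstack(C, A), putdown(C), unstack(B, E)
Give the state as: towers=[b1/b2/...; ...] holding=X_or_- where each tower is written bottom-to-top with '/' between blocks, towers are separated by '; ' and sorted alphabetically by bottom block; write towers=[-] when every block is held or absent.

step 1 (putdown(D)): towers=[A/C; B; D; E] holding=-
step 2 (pickup(B)): towers=[A/C; D; E] holding=B
step 3 (putdown(C)) [no-op]: towers=[A/C; D; E] holding=B
step 4 (stack(B, E)): towers=[A/C; D; E/B] holding=-
step 5 (unstack(C, A)): towers=[A; D; E/B] holding=C
step 6 (putdown(C)): towers=[A; C; D; E/B] holding=-
step 7 (unstack(B, E)): towers=[A; C; D; E] holding=B

towers=[A; C; D; E] holding=B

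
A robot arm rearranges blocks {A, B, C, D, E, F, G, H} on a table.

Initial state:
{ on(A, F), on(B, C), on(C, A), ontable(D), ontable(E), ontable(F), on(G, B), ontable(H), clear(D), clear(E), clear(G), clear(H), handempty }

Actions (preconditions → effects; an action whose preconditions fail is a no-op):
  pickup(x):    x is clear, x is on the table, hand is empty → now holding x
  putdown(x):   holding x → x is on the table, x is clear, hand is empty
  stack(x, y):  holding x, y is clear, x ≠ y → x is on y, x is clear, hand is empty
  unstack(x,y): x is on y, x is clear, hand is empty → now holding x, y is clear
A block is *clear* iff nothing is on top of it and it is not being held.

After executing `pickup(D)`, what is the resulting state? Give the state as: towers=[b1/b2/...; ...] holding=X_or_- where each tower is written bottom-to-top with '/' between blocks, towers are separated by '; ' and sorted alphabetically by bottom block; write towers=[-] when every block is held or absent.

towers=[E; F/A/C/B/G; H] holding=D

before: towers=[D; E; F/A/C/B/G; H] holding=-
pre[pickup(D)]: clear(D) yes, ontable(D) yes, handempty yes
all met → apply pickup(D)
after:  towers=[E; F/A/C/B/G; H] holding=D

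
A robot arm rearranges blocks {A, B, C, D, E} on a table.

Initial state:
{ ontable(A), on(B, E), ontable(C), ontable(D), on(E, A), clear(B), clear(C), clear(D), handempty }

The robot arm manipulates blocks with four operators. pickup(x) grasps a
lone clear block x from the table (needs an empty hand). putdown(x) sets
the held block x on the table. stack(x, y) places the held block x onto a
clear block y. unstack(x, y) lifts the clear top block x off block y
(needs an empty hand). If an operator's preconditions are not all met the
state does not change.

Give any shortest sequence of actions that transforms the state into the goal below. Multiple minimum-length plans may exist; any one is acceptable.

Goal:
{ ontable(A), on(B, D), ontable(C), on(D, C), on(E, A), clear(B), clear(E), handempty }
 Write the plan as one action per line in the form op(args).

pickup(D)
stack(D, C)
unstack(B, E)
stack(B, D)

step 1 (pickup(D)): towers=[A/E/B; C] holding=D
step 2 (stack(D, C)): towers=[A/E/B; C/D] holding=-
step 3 (unstack(B, E)): towers=[A/E; C/D] holding=B
step 4 (stack(B, D)): towers=[A/E; C/D/B] holding=-
goal check: towers=[A/E; C/D/B] holding=- — reached (length 4, optimal by BFS)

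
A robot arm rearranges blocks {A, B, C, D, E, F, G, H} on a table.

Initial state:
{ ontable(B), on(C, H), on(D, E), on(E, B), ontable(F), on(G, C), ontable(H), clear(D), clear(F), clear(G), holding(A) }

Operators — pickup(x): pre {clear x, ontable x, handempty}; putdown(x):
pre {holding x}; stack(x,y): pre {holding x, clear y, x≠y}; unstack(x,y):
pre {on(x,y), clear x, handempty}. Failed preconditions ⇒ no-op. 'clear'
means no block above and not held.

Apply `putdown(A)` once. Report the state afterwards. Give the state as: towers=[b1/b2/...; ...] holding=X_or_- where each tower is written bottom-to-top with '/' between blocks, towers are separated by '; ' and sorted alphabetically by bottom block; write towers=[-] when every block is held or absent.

towers=[A; B/E/D; F; H/C/G] holding=-

before: towers=[B/E/D; F; H/C/G] holding=A
pre[putdown(A)]: holding(A) ✓
all met → apply putdown(A)
after:  towers=[A; B/E/D; F; H/C/G] holding=-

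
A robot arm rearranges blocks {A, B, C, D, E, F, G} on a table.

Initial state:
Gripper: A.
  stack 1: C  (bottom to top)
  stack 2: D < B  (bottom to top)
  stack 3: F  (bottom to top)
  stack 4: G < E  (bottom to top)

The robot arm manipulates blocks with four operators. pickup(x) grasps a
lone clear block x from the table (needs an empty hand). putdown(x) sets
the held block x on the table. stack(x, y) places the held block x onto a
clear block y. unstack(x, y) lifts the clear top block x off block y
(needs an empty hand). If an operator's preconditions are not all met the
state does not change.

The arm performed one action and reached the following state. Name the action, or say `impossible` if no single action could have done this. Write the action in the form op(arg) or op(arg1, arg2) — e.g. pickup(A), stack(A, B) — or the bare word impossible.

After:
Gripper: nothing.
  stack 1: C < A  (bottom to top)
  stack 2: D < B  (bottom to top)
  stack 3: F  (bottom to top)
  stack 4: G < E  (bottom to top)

stack(A, C)

target: towers=[C/A; D/B; F; G/E] holding=-
        putdown(A) → towers=[A; C; D/B; F; G/E] holding=-
       stack(A, B) → towers=[C; D/B/A; F; G/E] holding=-
       stack(A, F) → towers=[C; D/B; F/A; G/E] holding=-
       stack(A, E) → towers=[C; D/B; F; G/E/A] holding=-
       stack(A, C) → towers=[C/A; D/B; F; G/E] holding=-  ← match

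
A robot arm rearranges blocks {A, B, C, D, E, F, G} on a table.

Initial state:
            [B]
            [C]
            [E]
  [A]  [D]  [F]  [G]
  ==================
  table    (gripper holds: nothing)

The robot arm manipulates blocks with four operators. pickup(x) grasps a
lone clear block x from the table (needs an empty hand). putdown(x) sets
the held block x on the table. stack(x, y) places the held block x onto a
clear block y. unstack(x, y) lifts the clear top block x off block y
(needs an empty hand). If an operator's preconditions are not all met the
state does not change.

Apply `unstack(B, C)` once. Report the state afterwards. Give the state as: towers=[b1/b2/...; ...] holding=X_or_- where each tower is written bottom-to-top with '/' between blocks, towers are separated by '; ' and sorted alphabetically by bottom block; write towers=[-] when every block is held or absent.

before: towers=[A; D; F/E/C/B; G] holding=-
pre[unstack(B, C)]: on(B,C) ✓, clear(B) ✓, handempty ✓
all met → apply unstack(B, C)
after:  towers=[A; D; F/E/C; G] holding=B

towers=[A; D; F/E/C; G] holding=B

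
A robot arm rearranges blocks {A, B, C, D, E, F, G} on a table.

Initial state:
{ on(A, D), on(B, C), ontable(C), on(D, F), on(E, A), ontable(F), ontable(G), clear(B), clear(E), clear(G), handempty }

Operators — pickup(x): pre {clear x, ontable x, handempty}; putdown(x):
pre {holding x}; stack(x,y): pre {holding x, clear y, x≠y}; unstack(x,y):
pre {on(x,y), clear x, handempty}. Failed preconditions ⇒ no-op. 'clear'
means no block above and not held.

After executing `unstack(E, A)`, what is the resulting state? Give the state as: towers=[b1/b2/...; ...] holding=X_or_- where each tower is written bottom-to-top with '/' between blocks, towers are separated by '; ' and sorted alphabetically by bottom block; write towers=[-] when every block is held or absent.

before: towers=[C/B; F/D/A/E; G] holding=-
pre[unstack(E, A)]: on(E,A) yes, clear(E) yes, handempty yes
all met → apply unstack(E, A)
after:  towers=[C/B; F/D/A; G] holding=E

towers=[C/B; F/D/A; G] holding=E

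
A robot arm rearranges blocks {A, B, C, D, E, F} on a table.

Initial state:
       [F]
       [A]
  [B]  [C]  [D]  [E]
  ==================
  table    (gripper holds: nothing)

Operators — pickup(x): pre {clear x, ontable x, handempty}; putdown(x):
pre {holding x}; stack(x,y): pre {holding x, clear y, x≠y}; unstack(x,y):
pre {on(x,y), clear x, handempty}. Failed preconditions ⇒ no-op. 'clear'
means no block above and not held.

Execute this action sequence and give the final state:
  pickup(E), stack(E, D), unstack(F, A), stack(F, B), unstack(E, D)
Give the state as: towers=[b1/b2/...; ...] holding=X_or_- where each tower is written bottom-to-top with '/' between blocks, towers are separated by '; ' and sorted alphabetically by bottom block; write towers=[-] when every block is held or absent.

towers=[B/F; C/A; D] holding=E

step 1 (pickup(E)): towers=[B; C/A/F; D] holding=E
step 2 (stack(E, D)): towers=[B; C/A/F; D/E] holding=-
step 3 (unstack(F, A)): towers=[B; C/A; D/E] holding=F
step 4 (stack(F, B)): towers=[B/F; C/A; D/E] holding=-
step 5 (unstack(E, D)): towers=[B/F; C/A; D] holding=E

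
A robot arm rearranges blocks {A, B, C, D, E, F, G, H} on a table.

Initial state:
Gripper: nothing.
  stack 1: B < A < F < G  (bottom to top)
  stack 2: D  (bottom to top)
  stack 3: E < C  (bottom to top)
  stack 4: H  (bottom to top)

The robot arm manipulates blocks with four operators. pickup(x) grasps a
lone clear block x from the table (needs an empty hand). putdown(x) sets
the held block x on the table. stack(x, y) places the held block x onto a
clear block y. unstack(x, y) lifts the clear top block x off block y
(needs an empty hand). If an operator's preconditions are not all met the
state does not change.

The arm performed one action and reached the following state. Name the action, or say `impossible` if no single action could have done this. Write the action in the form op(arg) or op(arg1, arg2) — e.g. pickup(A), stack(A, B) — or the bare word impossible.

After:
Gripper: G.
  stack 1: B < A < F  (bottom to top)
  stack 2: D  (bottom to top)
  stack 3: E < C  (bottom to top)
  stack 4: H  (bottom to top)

target: towers=[B/A/F; D; E/C; H] holding=G
     unstack(G, F) → towers=[B/A/F; D; E/C; H] holding=G  ← match
         pickup(H) → towers=[B/A/F/G; D; E/C] holding=H
         pickup(D) → towers=[B/A/F/G; E/C; H] holding=D
     unstack(C, E) → towers=[B/A/F/G; D; E; H] holding=C

unstack(G, F)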